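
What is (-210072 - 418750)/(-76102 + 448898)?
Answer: -314411/186398 ≈ -1.6868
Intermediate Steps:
(-210072 - 418750)/(-76102 + 448898) = -628822/372796 = -628822*1/372796 = -314411/186398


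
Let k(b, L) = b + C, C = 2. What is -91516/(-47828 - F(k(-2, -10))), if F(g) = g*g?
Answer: 22879/11957 ≈ 1.9134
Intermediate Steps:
k(b, L) = 2 + b (k(b, L) = b + 2 = 2 + b)
F(g) = g²
-91516/(-47828 - F(k(-2, -10))) = -91516/(-47828 - (2 - 2)²) = -91516/(-47828 - 1*0²) = -91516/(-47828 - 1*0) = -91516/(-47828 + 0) = -91516/(-47828) = -91516*(-1/47828) = 22879/11957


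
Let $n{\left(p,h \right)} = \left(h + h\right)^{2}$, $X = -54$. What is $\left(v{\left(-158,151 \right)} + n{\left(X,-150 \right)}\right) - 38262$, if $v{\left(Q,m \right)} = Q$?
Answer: $51580$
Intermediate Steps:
$n{\left(p,h \right)} = 4 h^{2}$ ($n{\left(p,h \right)} = \left(2 h\right)^{2} = 4 h^{2}$)
$\left(v{\left(-158,151 \right)} + n{\left(X,-150 \right)}\right) - 38262 = \left(-158 + 4 \left(-150\right)^{2}\right) - 38262 = \left(-158 + 4 \cdot 22500\right) - 38262 = \left(-158 + 90000\right) - 38262 = 89842 - 38262 = 51580$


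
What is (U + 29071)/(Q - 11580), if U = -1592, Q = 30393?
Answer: 27479/18813 ≈ 1.4606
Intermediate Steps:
(U + 29071)/(Q - 11580) = (-1592 + 29071)/(30393 - 11580) = 27479/18813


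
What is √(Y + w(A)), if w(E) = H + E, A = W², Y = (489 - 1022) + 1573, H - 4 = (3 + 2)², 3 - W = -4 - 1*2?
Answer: 5*√46 ≈ 33.912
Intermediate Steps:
W = 9 (W = 3 - (-4 - 1*2) = 3 - (-4 - 2) = 3 - 1*(-6) = 3 + 6 = 9)
H = 29 (H = 4 + (3 + 2)² = 4 + 5² = 4 + 25 = 29)
Y = 1040 (Y = -533 + 1573 = 1040)
A = 81 (A = 9² = 81)
w(E) = 29 + E
√(Y + w(A)) = √(1040 + (29 + 81)) = √(1040 + 110) = √1150 = 5*√46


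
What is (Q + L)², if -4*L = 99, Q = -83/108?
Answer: 474721/729 ≈ 651.19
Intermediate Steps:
Q = -83/108 (Q = -83*1/108 = -83/108 ≈ -0.76852)
L = -99/4 (L = -¼*99 = -99/4 ≈ -24.750)
(Q + L)² = (-83/108 - 99/4)² = (-689/27)² = 474721/729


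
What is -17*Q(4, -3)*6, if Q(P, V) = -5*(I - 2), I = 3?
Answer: 510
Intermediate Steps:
Q(P, V) = -5 (Q(P, V) = -5*(3 - 2) = -5*1 = -5)
-17*Q(4, -3)*6 = -17*(-5)*6 = 85*6 = 510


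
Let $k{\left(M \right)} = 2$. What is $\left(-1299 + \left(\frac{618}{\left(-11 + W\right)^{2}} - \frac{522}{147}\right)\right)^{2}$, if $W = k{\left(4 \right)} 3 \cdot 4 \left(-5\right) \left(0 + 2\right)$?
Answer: $\frac{16168509702878982849}{9529871528401} \approx 1.6966 \cdot 10^{6}$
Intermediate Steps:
$W = -240$ ($W = 2 \cdot 3 \cdot 4 \left(-5\right) \left(0 + 2\right) = 6 \left(\left(-20\right) 2\right) = 6 \left(-40\right) = -240$)
$\left(-1299 + \left(\frac{618}{\left(-11 + W\right)^{2}} - \frac{522}{147}\right)\right)^{2} = \left(-1299 + \left(\frac{618}{\left(-11 - 240\right)^{2}} - \frac{522}{147}\right)\right)^{2} = \left(-1299 + \left(\frac{618}{\left(-251\right)^{2}} - \frac{174}{49}\right)\right)^{2} = \left(-1299 - \left(\frac{174}{49} - \frac{618}{63001}\right)\right)^{2} = \left(-1299 + \left(618 \cdot \frac{1}{63001} - \frac{174}{49}\right)\right)^{2} = \left(-1299 + \left(\frac{618}{63001} - \frac{174}{49}\right)\right)^{2} = \left(-1299 - \frac{10931892}{3087049}\right)^{2} = \left(- \frac{4021008543}{3087049}\right)^{2} = \frac{16168509702878982849}{9529871528401}$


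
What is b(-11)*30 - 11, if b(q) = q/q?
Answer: 19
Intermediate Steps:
b(q) = 1
b(-11)*30 - 11 = 1*30 - 11 = 30 - 11 = 19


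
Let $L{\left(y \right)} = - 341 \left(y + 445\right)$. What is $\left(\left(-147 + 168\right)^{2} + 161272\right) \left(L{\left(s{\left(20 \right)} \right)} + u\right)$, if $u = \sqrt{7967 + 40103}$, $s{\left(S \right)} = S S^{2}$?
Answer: $-465692203185 + 161713 \sqrt{48070} \approx -4.6566 \cdot 10^{11}$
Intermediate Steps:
$s{\left(S \right)} = S^{3}$
$u = \sqrt{48070} \approx 219.25$
$L{\left(y \right)} = -151745 - 341 y$ ($L{\left(y \right)} = - 341 \left(445 + y\right) = -151745 - 341 y$)
$\left(\left(-147 + 168\right)^{2} + 161272\right) \left(L{\left(s{\left(20 \right)} \right)} + u\right) = \left(\left(-147 + 168\right)^{2} + 161272\right) \left(\left(-151745 - 341 \cdot 20^{3}\right) + \sqrt{48070}\right) = \left(21^{2} + 161272\right) \left(\left(-151745 - 2728000\right) + \sqrt{48070}\right) = \left(441 + 161272\right) \left(\left(-151745 - 2728000\right) + \sqrt{48070}\right) = 161713 \left(-2879745 + \sqrt{48070}\right) = -465692203185 + 161713 \sqrt{48070}$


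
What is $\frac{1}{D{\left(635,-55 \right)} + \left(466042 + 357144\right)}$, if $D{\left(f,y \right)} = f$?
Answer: $\frac{1}{823821} \approx 1.2139 \cdot 10^{-6}$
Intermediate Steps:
$\frac{1}{D{\left(635,-55 \right)} + \left(466042 + 357144\right)} = \frac{1}{635 + \left(466042 + 357144\right)} = \frac{1}{635 + 823186} = \frac{1}{823821}$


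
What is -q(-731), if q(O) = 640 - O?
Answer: -1371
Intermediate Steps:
-q(-731) = -(640 - 1*(-731)) = -(640 + 731) = -1*1371 = -1371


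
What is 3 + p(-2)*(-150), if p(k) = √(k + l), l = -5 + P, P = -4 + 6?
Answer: 3 - 150*I*√5 ≈ 3.0 - 335.41*I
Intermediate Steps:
P = 2
l = -3 (l = -5 + 2 = -3)
p(k) = √(-3 + k) (p(k) = √(k - 3) = √(-3 + k))
3 + p(-2)*(-150) = 3 + √(-3 - 2)*(-150) = 3 + √(-5)*(-150) = 3 + (I*√5)*(-150) = 3 - 150*I*√5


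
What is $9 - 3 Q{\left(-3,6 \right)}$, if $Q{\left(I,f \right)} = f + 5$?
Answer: $-24$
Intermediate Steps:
$Q{\left(I,f \right)} = 5 + f$
$9 - 3 Q{\left(-3,6 \right)} = 9 - 3 \left(5 + 6\right) = 9 - 33 = -24$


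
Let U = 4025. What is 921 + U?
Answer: 4946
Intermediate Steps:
921 + U = 921 + 4025 = 4946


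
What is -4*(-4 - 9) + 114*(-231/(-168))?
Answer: 835/4 ≈ 208.75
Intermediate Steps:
-4*(-4 - 9) + 114*(-231/(-168)) = -4*(-13) + 114*(-231*(-1/168)) = 52 + 114*(11/8) = 52 + 627/4 = 835/4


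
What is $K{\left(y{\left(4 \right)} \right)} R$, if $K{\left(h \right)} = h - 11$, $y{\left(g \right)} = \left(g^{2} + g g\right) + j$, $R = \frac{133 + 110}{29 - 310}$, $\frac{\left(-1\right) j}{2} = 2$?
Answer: $- \frac{4131}{281} \approx -14.701$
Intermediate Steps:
$j = -4$ ($j = \left(-2\right) 2 = -4$)
$R = - \frac{243}{281}$ ($R = \frac{243}{-281} = 243 \left(- \frac{1}{281}\right) = - \frac{243}{281} \approx -0.86477$)
$y{\left(g \right)} = -4 + 2 g^{2}$ ($y{\left(g \right)} = \left(g^{2} + g g\right) - 4 = \left(g^{2} + g^{2}\right) - 4 = 2 g^{2} - 4 = -4 + 2 g^{2}$)
$K{\left(h \right)} = -11 + h$
$K{\left(y{\left(4 \right)} \right)} R = \left(-11 - \left(4 - 2 \cdot 4^{2}\right)\right) \left(- \frac{243}{281}\right) = \left(-11 + \left(-4 + 2 \cdot 16\right)\right) \left(- \frac{243}{281}\right) = \left(-11 + \left(-4 + 32\right)\right) \left(- \frac{243}{281}\right) = \left(-11 + 28\right) \left(- \frac{243}{281}\right) = 17 \left(- \frac{243}{281}\right) = - \frac{4131}{281}$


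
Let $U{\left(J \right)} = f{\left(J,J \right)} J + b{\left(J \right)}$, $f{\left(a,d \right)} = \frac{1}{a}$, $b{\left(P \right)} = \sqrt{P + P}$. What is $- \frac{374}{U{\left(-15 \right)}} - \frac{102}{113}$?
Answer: $\frac{34 \left(- 3 \sqrt{30} + 1246 i\right)}{113 \left(\sqrt{30} - i\right)} \approx -12.967 + 66.08 i$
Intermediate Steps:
$b{\left(P \right)} = \sqrt{2} \sqrt{P}$ ($b{\left(P \right)} = \sqrt{2 P} = \sqrt{2} \sqrt{P}$)
$U{\left(J \right)} = 1 + \sqrt{2} \sqrt{J}$ ($U{\left(J \right)} = \frac{J}{J} + \sqrt{2} \sqrt{J} = 1 + \sqrt{2} \sqrt{J}$)
$- \frac{374}{U{\left(-15 \right)}} - \frac{102}{113} = - \frac{374}{1 + \sqrt{2} \sqrt{-15}} - \frac{102}{113} = - \frac{374}{1 + \sqrt{2} i \sqrt{15}} - \frac{102}{113} = - \frac{374}{1 + i \sqrt{30}} - \frac{102}{113} = - \frac{102}{113} - \frac{374}{1 + i \sqrt{30}}$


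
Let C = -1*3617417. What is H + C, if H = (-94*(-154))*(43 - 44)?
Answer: -3631893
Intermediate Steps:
H = -14476 (H = 14476*(-1) = -14476)
C = -3617417
H + C = -14476 - 3617417 = -3631893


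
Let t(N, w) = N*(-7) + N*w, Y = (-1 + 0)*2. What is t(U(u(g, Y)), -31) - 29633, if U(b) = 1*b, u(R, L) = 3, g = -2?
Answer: -29747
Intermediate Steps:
Y = -2 (Y = -1*2 = -2)
U(b) = b
t(N, w) = -7*N + N*w
t(U(u(g, Y)), -31) - 29633 = 3*(-7 - 31) - 29633 = 3*(-38) - 29633 = -114 - 29633 = -29747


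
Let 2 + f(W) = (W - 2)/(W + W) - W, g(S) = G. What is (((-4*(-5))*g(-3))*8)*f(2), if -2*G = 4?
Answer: 1280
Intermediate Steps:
G = -2 (G = -½*4 = -2)
g(S) = -2
f(W) = -2 - W + (-2 + W)/(2*W) (f(W) = -2 + ((W - 2)/(W + W) - W) = -2 + ((-2 + W)/((2*W)) - W) = -2 + ((-2 + W)*(1/(2*W)) - W) = -2 + ((-2 + W)/(2*W) - W) = -2 + (-W + (-2 + W)/(2*W)) = -2 - W + (-2 + W)/(2*W))
(((-4*(-5))*g(-3))*8)*f(2) = ((-4*(-5)*(-2))*8)*(-3/2 - 1*2 - 1/2) = ((20*(-2))*8)*(-3/2 - 2 - 1*½) = (-40*8)*(-3/2 - 2 - ½) = -320*(-4) = 1280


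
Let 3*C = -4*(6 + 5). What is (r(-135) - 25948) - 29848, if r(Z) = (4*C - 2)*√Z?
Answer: -55796 - 182*I*√15 ≈ -55796.0 - 704.88*I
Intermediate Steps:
C = -44/3 (C = (-4*(6 + 5))/3 = (-4*11)/3 = (⅓)*(-44) = -44/3 ≈ -14.667)
r(Z) = -182*√Z/3 (r(Z) = (4*(-44/3) - 2)*√Z = (-176/3 - 2)*√Z = -182*√Z/3)
(r(-135) - 25948) - 29848 = (-182*I*√15 - 25948) - 29848 = (-25948 - 182*I*√15) - 29848 = -55796 - 182*I*√15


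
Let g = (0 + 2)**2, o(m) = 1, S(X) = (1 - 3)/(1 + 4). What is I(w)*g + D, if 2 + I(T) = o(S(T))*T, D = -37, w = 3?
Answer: -33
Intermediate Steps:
S(X) = -2/5
I(T) = -2 + T (I(T) = -2 + 1*T = -2 + T)
g = 4 (g = 2**2 = 4)
I(w)*g + D = (-2 + 3)*4 - 37 = 1*4 - 37 = 4 - 37 = -33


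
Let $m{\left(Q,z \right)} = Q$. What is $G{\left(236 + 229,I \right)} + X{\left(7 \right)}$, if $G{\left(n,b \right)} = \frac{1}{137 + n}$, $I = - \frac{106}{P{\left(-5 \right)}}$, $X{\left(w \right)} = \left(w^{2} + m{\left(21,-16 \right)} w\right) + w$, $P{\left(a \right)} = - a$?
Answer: $\frac{122207}{602} \approx 203.0$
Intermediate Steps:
$X{\left(w \right)} = w^{2} + 22 w$ ($X{\left(w \right)} = \left(w^{2} + 21 w\right) + w = w^{2} + 22 w$)
$I = - \frac{106}{5}$ ($I = - \frac{106}{\left(-1\right) \left(-5\right)} = - \frac{106}{5} \approx -21.2$)
$G{\left(236 + 229,I \right)} + X{\left(7 \right)} = \frac{1}{137 + \left(236 + 229\right)} + 7 \left(22 + 7\right) = \frac{1}{137 + 465} + 7 \cdot 29 = \frac{1}{602} + 203 = \frac{122207}{602}$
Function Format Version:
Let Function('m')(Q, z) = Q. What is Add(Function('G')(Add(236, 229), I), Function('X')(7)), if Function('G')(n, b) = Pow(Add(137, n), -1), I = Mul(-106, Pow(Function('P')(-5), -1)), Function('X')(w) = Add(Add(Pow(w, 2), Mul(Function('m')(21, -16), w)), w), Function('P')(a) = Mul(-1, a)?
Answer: Rational(122207, 602) ≈ 203.00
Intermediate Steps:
Function('X')(w) = Add(Pow(w, 2), Mul(22, w)) (Function('X')(w) = Add(Add(Pow(w, 2), Mul(21, w)), w) = Add(Pow(w, 2), Mul(22, w)))
I = Rational(-106, 5) (I = Mul(-106, Pow(Mul(-1, -5), -1)) = Mul(-106, Pow(5, -1)) = Mul(-106, Rational(1, 5)) = Rational(-106, 5) ≈ -21.200)
Add(Function('G')(Add(236, 229), I), Function('X')(7)) = Add(Pow(Add(137, Add(236, 229)), -1), Mul(7, Add(22, 7))) = Add(Pow(Add(137, 465), -1), Mul(7, 29)) = Add(Pow(602, -1), 203) = Add(Rational(1, 602), 203) = Rational(122207, 602)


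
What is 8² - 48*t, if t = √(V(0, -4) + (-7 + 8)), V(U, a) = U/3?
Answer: 16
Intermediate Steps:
V(U, a) = U/3 (V(U, a) = U*(⅓) = U/3)
t = 1 (t = √((⅓)*0 + (-7 + 8)) = √(0 + 1) = √1 = 1)
8² - 48*t = 8² - 48*1 = 64 - 48 = 16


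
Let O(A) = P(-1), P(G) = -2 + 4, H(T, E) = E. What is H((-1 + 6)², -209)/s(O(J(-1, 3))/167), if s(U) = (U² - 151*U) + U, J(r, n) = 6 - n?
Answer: 5828801/50096 ≈ 116.35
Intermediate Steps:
P(G) = 2
O(A) = 2
s(U) = U² - 150*U
H((-1 + 6)², -209)/s(O(J(-1, 3))/167) = -209*167/(2*(-150 + 2/167)) = -209/((2/167)*(-25048/167)) = -209/(-50096/27889) = -209*(-27889/50096) = 5828801/50096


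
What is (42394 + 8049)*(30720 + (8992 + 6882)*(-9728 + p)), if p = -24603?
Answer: -27488386931282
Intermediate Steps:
(42394 + 8049)*(30720 + (8992 + 6882)*(-9728 + p)) = (42394 + 8049)*(30720 + (8992 + 6882)*(-9728 - 24603)) = 50443*(30720 + 15874*(-34331)) = 50443*(30720 - 544970294) = 50443*(-544939574) = -27488386931282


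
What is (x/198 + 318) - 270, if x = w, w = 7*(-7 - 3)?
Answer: 4717/99 ≈ 47.646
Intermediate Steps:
w = -70 (w = 7*(-10) = -70)
x = -70
(x/198 + 318) - 270 = (-70/198 + 318) - 270 = (-70*1/198 + 318) - 270 = (-35/99 + 318) - 270 = 31447/99 - 270 = 4717/99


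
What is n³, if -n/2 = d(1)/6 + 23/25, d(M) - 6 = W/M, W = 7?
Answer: -99252847/421875 ≈ -235.27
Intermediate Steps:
d(M) = 6 + 7/M
n = -463/75 (n = -2*((6 + 7/1)/6 + 23/25) = -2*((6 + 7*1)*(⅙) + 23*(1/25)) = -2*((6 + 7)*(⅙) + 23/25) = -2*(13*(⅙) + 23/25) = -2*(13/6 + 23/25) = -2*463/150 = -463/75 ≈ -6.1733)
n³ = (-463/75)³ = -99252847/421875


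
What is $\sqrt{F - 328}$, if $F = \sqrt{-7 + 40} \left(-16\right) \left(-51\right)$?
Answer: $2 \sqrt{-82 + 204 \sqrt{33}} \approx 66.027$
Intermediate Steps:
$F = 816 \sqrt{33}$ ($F = \sqrt{33} \left(-16\right) \left(-51\right) = - 16 \sqrt{33} \left(-51\right) = 816 \sqrt{33} \approx 4687.6$)
$\sqrt{F - 328} = \sqrt{816 \sqrt{33} - 328} = \sqrt{-328 + 816 \sqrt{33}}$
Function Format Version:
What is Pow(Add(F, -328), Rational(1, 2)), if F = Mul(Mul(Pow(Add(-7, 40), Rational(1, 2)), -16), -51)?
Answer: Mul(2, Pow(Add(-82, Mul(204, Pow(33, Rational(1, 2)))), Rational(1, 2))) ≈ 66.027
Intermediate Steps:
F = Mul(816, Pow(33, Rational(1, 2))) (F = Mul(Mul(Pow(33, Rational(1, 2)), -16), -51) = Mul(Mul(-16, Pow(33, Rational(1, 2))), -51) = Mul(816, Pow(33, Rational(1, 2))) ≈ 4687.6)
Pow(Add(F, -328), Rational(1, 2)) = Pow(Add(Mul(816, Pow(33, Rational(1, 2))), -328), Rational(1, 2)) = Pow(Add(-328, Mul(816, Pow(33, Rational(1, 2)))), Rational(1, 2))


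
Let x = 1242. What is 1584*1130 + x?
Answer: 1791162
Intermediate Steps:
1584*1130 + x = 1584*1130 + 1242 = 1789920 + 1242 = 1791162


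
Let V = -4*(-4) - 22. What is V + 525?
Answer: 519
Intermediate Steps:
V = -6 (V = 16 - 22 = -6)
V + 525 = -6 + 525 = 519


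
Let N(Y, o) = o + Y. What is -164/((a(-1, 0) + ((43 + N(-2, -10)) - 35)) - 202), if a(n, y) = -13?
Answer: 164/219 ≈ 0.74886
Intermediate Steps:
N(Y, o) = Y + o
-164/((a(-1, 0) + ((43 + N(-2, -10)) - 35)) - 202) = -164/((-13 + ((43 + (-2 - 10)) - 35)) - 202) = -164/((-13 + ((43 - 12) - 35)) - 202) = -164/((-13 + (31 - 35)) - 202) = -164/((-13 - 4) - 202) = -164/(-17 - 202) = -164/(-219) = -164*(-1/219) = 164/219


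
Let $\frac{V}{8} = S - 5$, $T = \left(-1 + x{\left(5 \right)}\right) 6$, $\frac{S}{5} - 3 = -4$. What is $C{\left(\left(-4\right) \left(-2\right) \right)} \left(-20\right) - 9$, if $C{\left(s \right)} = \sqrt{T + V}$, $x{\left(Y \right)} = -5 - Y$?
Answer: $-9 - 20 i \sqrt{146} \approx -9.0 - 241.66 i$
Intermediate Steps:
$S = -5$ ($S = 15 + 5 \left(-4\right) = 15 - 20 = -5$)
$T = -66$ ($T = \left(-1 - 10\right) 6 = \left(-11\right) 6 = -66$)
$V = -80$ ($V = 8 \left(-5 - 5\right) = 8 \left(-10\right) = -80$)
$C{\left(s \right)} = i \sqrt{146}$ ($C{\left(s \right)} = \sqrt{-66 - 80} = \sqrt{-146} = i \sqrt{146}$)
$C{\left(\left(-4\right) \left(-2\right) \right)} \left(-20\right) - 9 = i \sqrt{146} \left(-20\right) - 9 = - 20 i \sqrt{146} - 9 = -9 - 20 i \sqrt{146}$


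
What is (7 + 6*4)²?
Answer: 961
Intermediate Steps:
(7 + 6*4)² = (7 + 24)² = 31² = 961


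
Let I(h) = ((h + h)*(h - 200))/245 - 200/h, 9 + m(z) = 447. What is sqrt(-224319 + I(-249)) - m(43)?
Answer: -438 + I*sqrt(16967924097765)/8715 ≈ -438.0 + 472.66*I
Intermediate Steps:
m(z) = 438 (m(z) = -9 + 447 = 438)
I(h) = -200/h + 2*h*(-200 + h)/245 (I(h) = ((2*h)*(-200 + h))*(1/245) - 200/h = (2*h*(-200 + h))*(1/245) - 200/h = 2*h*(-200 + h)/245 - 200/h = -200/h + 2*h*(-200 + h)/245)
sqrt(-224319 + I(-249)) - m(43) = sqrt(-224319 + (2/245)*(-24500 + (-249)**2*(-200 - 249))/(-249)) - 1*438 = sqrt(-224319 + (2/245)*(-1/249)*(-24500 + 62001*(-449))) - 438 = sqrt(-224319 + (2/245)*(-1/249)*(-24500 - 27838449)) - 438 = sqrt(-224319 + (2/245)*(-1/249)*(-27862949)) - 438 = sqrt(-224319 + 55725898/61005) - 438 = sqrt(-13628854697/61005) - 438 = I*sqrt(16967924097765)/8715 - 438 = -438 + I*sqrt(16967924097765)/8715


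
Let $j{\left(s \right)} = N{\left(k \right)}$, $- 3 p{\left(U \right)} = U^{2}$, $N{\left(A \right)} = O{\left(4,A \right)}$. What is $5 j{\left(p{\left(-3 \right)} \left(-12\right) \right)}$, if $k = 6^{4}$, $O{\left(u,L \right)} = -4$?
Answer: $-20$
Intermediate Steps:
$k = 1296$
$N{\left(A \right)} = -4$
$p{\left(U \right)} = - \frac{U^{2}}{3}$
$j{\left(s \right)} = -4$
$5 j{\left(p{\left(-3 \right)} \left(-12\right) \right)} = 5 \left(-4\right) = -20$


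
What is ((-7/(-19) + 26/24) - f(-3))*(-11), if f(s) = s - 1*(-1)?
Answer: -8657/228 ≈ -37.969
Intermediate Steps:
f(s) = 1 + s (f(s) = s + 1 = 1 + s)
((-7/(-19) + 26/24) - f(-3))*(-11) = ((-7/(-19) + 26/24) - (1 - 3))*(-11) = ((-7*(-1/19) + 26*(1/24)) - 1*(-2))*(-11) = ((7/19 + 13/12) + 2)*(-11) = (331/228 + 2)*(-11) = (787/228)*(-11) = -8657/228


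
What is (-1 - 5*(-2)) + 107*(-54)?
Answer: -5769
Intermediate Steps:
(-1 - 5*(-2)) + 107*(-54) = (-1 + 10) - 5778 = 9 - 5778 = -5769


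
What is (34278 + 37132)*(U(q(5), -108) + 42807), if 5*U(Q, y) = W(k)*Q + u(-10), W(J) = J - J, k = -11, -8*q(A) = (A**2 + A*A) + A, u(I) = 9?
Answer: 3056976408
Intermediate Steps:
q(A) = -A**2/4 - A/8 (q(A) = -((A**2 + A*A) + A)/8 = -((A**2 + A**2) + A)/8 = -(2*A**2 + A)/8 = -(A + 2*A**2)/8 = -A**2/4 - A/8)
W(J) = 0
U(Q, y) = 9/5 (U(Q, y) = (0*Q + 9)/5 = (0 + 9)/5 = (1/5)*9 = 9/5)
(34278 + 37132)*(U(q(5), -108) + 42807) = (34278 + 37132)*(9/5 + 42807) = 71410*(214044/5) = 3056976408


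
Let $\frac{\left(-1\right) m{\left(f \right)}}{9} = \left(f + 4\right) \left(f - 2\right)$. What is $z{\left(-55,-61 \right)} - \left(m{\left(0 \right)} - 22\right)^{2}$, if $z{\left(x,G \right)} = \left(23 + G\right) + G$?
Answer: $-2599$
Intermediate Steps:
$z{\left(x,G \right)} = 23 + 2 G$
$m{\left(f \right)} = - 9 \left(-2 + f\right) \left(4 + f\right)$ ($m{\left(f \right)} = - 9 \left(f + 4\right) \left(f - 2\right) = - 9 \left(4 + f\right) \left(-2 + f\right) = - 9 \left(-2 + f\right) \left(4 + f\right)$)
$z{\left(-55,-61 \right)} - \left(m{\left(0 \right)} - 22\right)^{2} = \left(23 + 2 \left(-61\right)\right) - \left(\left(72 - 0 - 9 \cdot 0^{2}\right) - 22\right)^{2} = \left(23 - 122\right) - \left(\left(72 + 0 - 0\right) - 22\right)^{2} = -99 - \left(\left(72 + 0 + 0\right) - 22\right)^{2} = -99 - \left(72 - 22\right)^{2} = -99 - 50^{2} = -99 - 2500 = -2599$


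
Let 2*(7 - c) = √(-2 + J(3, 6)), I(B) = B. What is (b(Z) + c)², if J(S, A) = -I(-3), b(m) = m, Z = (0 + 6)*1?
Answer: 625/4 ≈ 156.25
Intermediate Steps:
Z = 6 (Z = 6*1 = 6)
J(S, A) = 3 (J(S, A) = -1*(-3) = 3)
c = 13/2 (c = 7 - √(-2 + 3)/2 = 7 - √1/2 = 7 - ½*1 = 7 - ½ = 13/2 ≈ 6.5000)
(b(Z) + c)² = (6 + 13/2)² = (25/2)² = 625/4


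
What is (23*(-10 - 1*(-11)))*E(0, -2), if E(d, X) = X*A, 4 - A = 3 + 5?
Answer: 184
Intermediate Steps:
A = -4 (A = 4 - (3 + 5) = 4 - 1*8 = 4 - 8 = -4)
E(d, X) = -4*X (E(d, X) = X*(-4) = -4*X)
(23*(-10 - 1*(-11)))*E(0, -2) = (23*(-10 - 1*(-11)))*(-4*(-2)) = (23*(-10 + 11))*8 = (23*1)*8 = 23*8 = 184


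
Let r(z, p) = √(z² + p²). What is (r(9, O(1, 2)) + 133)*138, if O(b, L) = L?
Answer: 18354 + 138*√85 ≈ 19626.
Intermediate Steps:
r(z, p) = √(p² + z²)
(r(9, O(1, 2)) + 133)*138 = (√(2² + 9²) + 133)*138 = (√(4 + 81) + 133)*138 = (√85 + 133)*138 = (133 + √85)*138 = 18354 + 138*√85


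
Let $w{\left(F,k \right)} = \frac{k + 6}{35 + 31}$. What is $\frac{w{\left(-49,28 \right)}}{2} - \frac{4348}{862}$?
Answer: $- \frac{136157}{28446} \approx -4.7865$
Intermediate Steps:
$w{\left(F,k \right)} = \frac{1}{11} + \frac{k}{66}$ ($w{\left(F,k \right)} = \frac{6 + k}{66} = \left(6 + k\right) \frac{1}{66} = \frac{1}{11} + \frac{k}{66}$)
$\frac{w{\left(-49,28 \right)}}{2} - \frac{4348}{862} = \frac{\frac{1}{11} + \frac{1}{66} \cdot 28}{2} - \frac{4348}{862} = \left(\frac{1}{11} + \frac{14}{33}\right) \frac{1}{2} - \frac{2174}{431} = \frac{17}{33} \cdot \frac{1}{2} - \frac{2174}{431} = \frac{17}{66} - \frac{2174}{431} = - \frac{136157}{28446}$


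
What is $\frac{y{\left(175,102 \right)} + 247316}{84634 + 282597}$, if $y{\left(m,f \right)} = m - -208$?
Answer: $\frac{247699}{367231} \approx 0.6745$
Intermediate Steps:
$y{\left(m,f \right)} = 208 + m$ ($y{\left(m,f \right)} = m + 208 = 208 + m$)
$\frac{y{\left(175,102 \right)} + 247316}{84634 + 282597} = \frac{\left(208 + 175\right) + 247316}{84634 + 282597} = \frac{383 + 247316}{367231} = 247699 \cdot \frac{1}{367231} = \frac{247699}{367231}$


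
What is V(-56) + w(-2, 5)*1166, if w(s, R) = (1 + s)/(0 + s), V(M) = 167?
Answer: 750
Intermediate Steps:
w(s, R) = (1 + s)/s
V(-56) + w(-2, 5)*1166 = 167 + ((1 - 2)/(-2))*1166 = 167 - ½*(-1)*1166 = 167 + (½)*1166 = 167 + 583 = 750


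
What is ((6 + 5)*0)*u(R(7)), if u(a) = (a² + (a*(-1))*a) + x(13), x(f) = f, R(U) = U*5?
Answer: 0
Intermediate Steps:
R(U) = 5*U
u(a) = 13 (u(a) = (a² + (a*(-1))*a) + 13 = (a² + (-a)*a) + 13 = (a² - a²) + 13 = 0 + 13 = 13)
((6 + 5)*0)*u(R(7)) = ((6 + 5)*0)*13 = (11*0)*13 = 0*13 = 0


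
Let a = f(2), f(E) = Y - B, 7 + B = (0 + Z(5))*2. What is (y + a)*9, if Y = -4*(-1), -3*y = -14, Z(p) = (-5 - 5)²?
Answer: -1659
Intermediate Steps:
Z(p) = 100 (Z(p) = (-10)² = 100)
y = 14/3 (y = -⅓*(-14) = 14/3 ≈ 4.6667)
Y = 4
B = 193 (B = -7 + (0 + 100)*2 = -7 + 100*2 = -7 + 200 = 193)
f(E) = -189 (f(E) = 4 - 1*193 = 4 - 193 = -189)
a = -189
(y + a)*9 = (14/3 - 189)*9 = -553/3*9 = -1659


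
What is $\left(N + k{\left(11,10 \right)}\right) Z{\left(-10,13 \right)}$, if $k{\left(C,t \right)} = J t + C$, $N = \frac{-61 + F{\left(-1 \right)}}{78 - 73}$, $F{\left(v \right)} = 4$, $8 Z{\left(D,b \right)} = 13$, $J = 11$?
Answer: $\frac{1781}{10} \approx 178.1$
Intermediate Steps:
$Z{\left(D,b \right)} = \frac{13}{8}$ ($Z{\left(D,b \right)} = \frac{1}{8} \cdot 13 = \frac{13}{8}$)
$N = - \frac{57}{5}$ ($N = \frac{-61 + 4}{78 - 73} = - \frac{57}{5} \approx -11.4$)
$k{\left(C,t \right)} = C + 11 t$ ($k{\left(C,t \right)} = 11 t + C = C + 11 t$)
$\left(N + k{\left(11,10 \right)}\right) Z{\left(-10,13 \right)} = \left(- \frac{57}{5} + \left(11 + 11 \cdot 10\right)\right) \frac{13}{8} = \left(- \frac{57}{5} + \left(11 + 110\right)\right) \frac{13}{8} = \left(- \frac{57}{5} + 121\right) \frac{13}{8} = \frac{548}{5} \cdot \frac{13}{8} = \frac{1781}{10}$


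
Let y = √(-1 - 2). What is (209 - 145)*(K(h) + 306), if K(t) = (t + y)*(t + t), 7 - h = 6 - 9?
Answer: 32384 + 1280*I*√3 ≈ 32384.0 + 2217.0*I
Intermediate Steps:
y = I*√3 (y = √(-3) = I*√3 ≈ 1.732*I)
h = 10 (h = 7 - (6 - 9) = 7 - 1*(-3) = 7 + 3 = 10)
K(t) = 2*t*(t + I*√3) (K(t) = (t + I*√3)*(t + t) = (t + I*√3)*(2*t) = 2*t*(t + I*√3))
(209 - 145)*(K(h) + 306) = (209 - 145)*(2*10*(10 + I*√3) + 306) = 64*((200 + 20*I*√3) + 306) = 64*(506 + 20*I*√3) = 32384 + 1280*I*√3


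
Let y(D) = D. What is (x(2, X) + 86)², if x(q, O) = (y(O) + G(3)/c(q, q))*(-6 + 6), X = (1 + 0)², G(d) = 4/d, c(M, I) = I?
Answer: 7396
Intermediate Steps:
X = 1 (X = 1² = 1)
x(q, O) = 0 (x(q, O) = (O + (4/3)/q)*(-6 + 6) = (O + (4*(⅓))/q)*0 = (O + 4/(3*q))*0 = 0)
(x(2, X) + 86)² = (0 + 86)² = 86² = 7396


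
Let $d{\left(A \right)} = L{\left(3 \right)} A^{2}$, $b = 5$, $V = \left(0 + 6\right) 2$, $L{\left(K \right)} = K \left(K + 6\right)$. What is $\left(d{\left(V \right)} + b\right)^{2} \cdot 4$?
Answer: $60621796$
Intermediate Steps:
$L{\left(K \right)} = K \left(6 + K\right)$
$V = 12$ ($V = 6 \cdot 2 = 12$)
$d{\left(A \right)} = 27 A^{2}$ ($d{\left(A \right)} = 3 \left(6 + 3\right) A^{2} = 3 \cdot 9 A^{2} = 27 A^{2}$)
$\left(d{\left(V \right)} + b\right)^{2} \cdot 4 = \left(27 \cdot 12^{2} + 5\right)^{2} \cdot 4 = \left(27 \cdot 144 + 5\right)^{2} \cdot 4 = \left(3888 + 5\right)^{2} \cdot 4 = 3893^{2} \cdot 4 = 15155449 \cdot 4 = 60621796$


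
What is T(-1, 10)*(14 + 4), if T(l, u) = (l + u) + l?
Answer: 144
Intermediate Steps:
T(l, u) = u + 2*l
T(-1, 10)*(14 + 4) = (10 + 2*(-1))*(14 + 4) = (10 - 2)*18 = 8*18 = 144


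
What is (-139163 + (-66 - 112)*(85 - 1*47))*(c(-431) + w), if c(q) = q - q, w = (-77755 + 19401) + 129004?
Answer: -10309742550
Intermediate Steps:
w = 70650 (w = -58354 + 129004 = 70650)
c(q) = 0
(-139163 + (-66 - 112)*(85 - 1*47))*(c(-431) + w) = (-139163 + (-66 - 112)*(85 - 1*47))*(0 + 70650) = (-139163 - 178*(85 - 47))*70650 = (-139163 - 178*38)*70650 = (-139163 - 6764)*70650 = -145927*70650 = -10309742550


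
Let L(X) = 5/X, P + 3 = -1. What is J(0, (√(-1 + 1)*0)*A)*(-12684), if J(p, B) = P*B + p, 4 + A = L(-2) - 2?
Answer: 0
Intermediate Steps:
P = -4 (P = -3 - 1 = -4)
A = -17/2 (A = -4 + (5/(-2) - 2) = -4 + (5*(-½) - 2) = -4 + (-5/2 - 2) = -4 - 9/2 = -17/2 ≈ -8.5000)
J(p, B) = p - 4*B (J(p, B) = -4*B + p = p - 4*B)
J(0, (√(-1 + 1)*0)*A)*(-12684) = (0 - 4*√(-1 + 1)*0*(-17)/2)*(-12684) = (0 - 4*√0*0*(-17)/2)*(-12684) = (0 - 4*0*0*(-17)/2)*(-12684) = (0 - 0*(-17)/2)*(-12684) = (0 - 4*0)*(-12684) = (0 + 0)*(-12684) = 0*(-12684) = 0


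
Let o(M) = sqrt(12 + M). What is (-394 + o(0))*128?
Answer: -50432 + 256*sqrt(3) ≈ -49989.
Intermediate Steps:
(-394 + o(0))*128 = (-394 + sqrt(12 + 0))*128 = (-394 + sqrt(12))*128 = (-394 + 2*sqrt(3))*128 = -50432 + 256*sqrt(3)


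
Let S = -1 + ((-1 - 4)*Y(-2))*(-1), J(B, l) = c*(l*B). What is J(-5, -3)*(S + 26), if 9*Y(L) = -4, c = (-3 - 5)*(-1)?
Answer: 8200/3 ≈ 2733.3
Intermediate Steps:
c = 8 (c = -8*(-1) = 8)
Y(L) = -4/9 (Y(L) = (⅑)*(-4) = -4/9)
J(B, l) = 8*B*l (J(B, l) = 8*(l*B) = 8*(B*l) = 8*B*l)
S = -29/9 (S = -1 + ((-1 - 4)*(-4/9))*(-1) = -1 - 5*(-4/9)*(-1) = -1 + (20/9)*(-1) = -1 - 20/9 = -29/9 ≈ -3.2222)
J(-5, -3)*(S + 26) = (8*(-5)*(-3))*(-29/9 + 26) = 120*(205/9) = 8200/3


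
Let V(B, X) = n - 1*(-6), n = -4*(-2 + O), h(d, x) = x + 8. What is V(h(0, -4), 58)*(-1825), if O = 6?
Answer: 18250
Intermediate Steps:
h(d, x) = 8 + x
n = -16 (n = -4*(-2 + 6) = -4*4 = -16)
V(B, X) = -10 (V(B, X) = -16 - 1*(-6) = -16 + 6 = -10)
V(h(0, -4), 58)*(-1825) = -10*(-1825) = 18250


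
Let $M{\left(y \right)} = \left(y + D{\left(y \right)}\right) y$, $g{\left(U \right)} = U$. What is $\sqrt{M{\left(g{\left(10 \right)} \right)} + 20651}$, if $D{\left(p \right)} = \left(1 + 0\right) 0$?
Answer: $\sqrt{20751} \approx 144.05$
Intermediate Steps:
$D{\left(p \right)} = 0$ ($D{\left(p \right)} = 1 \cdot 0 = 0$)
$M{\left(y \right)} = y^{2}$ ($M{\left(y \right)} = \left(y + 0\right) y = y y = y^{2}$)
$\sqrt{M{\left(g{\left(10 \right)} \right)} + 20651} = \sqrt{10^{2} + 20651} = \sqrt{100 + 20651} = \sqrt{20751}$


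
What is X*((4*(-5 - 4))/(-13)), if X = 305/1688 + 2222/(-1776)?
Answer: -300849/101491 ≈ -2.9643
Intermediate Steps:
X = -100283/93684 (X = 305*(1/1688) + 2222*(-1/1776) = 305/1688 - 1111/888 = -100283/93684 ≈ -1.0704)
X*((4*(-5 - 4))/(-13)) = -100283*4*(-5 - 4)/(93684*(-13)) = -100283*4*(-9)*(-1)/(93684*13) = -(-300849)*(-1)/(7807*13) = -100283/93684*36/13 = -300849/101491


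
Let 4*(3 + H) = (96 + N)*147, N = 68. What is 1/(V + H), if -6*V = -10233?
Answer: 2/15459 ≈ 0.00012937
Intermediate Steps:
V = 3411/2 (V = -⅙*(-10233) = 3411/2 ≈ 1705.5)
H = 6024 (H = -3 + ((96 + 68)*147)/4 = -3 + (164*147)/4 = -3 + (¼)*24108 = -3 + 6027 = 6024)
1/(V + H) = 1/(3411/2 + 6024) = 1/(15459/2) = 2/15459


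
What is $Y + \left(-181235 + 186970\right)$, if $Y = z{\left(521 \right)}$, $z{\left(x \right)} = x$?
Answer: $6256$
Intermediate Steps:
$Y = 521$
$Y + \left(-181235 + 186970\right) = 521 + \left(-181235 + 186970\right) = 521 + 5735 = 6256$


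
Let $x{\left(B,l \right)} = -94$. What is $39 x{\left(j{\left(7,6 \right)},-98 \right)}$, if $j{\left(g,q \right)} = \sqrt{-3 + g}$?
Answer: $-3666$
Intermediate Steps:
$39 x{\left(j{\left(7,6 \right)},-98 \right)} = 39 \left(-94\right) = -3666$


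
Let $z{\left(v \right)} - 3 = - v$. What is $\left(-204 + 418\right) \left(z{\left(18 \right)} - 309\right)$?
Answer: $-69336$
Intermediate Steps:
$z{\left(v \right)} = 3 - v$
$\left(-204 + 418\right) \left(z{\left(18 \right)} - 309\right) = \left(-204 + 418\right) \left(\left(3 - 18\right) - 309\right) = 214 \left(\left(3 - 18\right) - 309\right) = 214 \left(-15 - 309\right) = 214 \left(-324\right) = -69336$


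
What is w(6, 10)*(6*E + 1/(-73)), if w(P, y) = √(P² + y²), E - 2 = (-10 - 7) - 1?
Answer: -14018*√34/73 ≈ -1119.7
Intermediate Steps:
E = -16 (E = 2 + ((-10 - 7) - 1) = 2 + (-17 - 1) = 2 - 18 = -16)
w(6, 10)*(6*E + 1/(-73)) = √(6² + 10²)*(6*(-16) + 1/(-73)) = √(36 + 100)*(-96 - 1/73) = √136*(-7009/73) = (2*√34)*(-7009/73) = -14018*√34/73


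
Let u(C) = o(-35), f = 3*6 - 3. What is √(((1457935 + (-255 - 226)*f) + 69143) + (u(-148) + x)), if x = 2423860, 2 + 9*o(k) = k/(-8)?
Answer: 5*√22715846/12 ≈ 1985.9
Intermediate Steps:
f = 15 (f = 18 - 3 = 15)
o(k) = -2/9 - k/72 (o(k) = -2/9 + (k/(-8))/9 = -2/9 + (k*(-⅛))/9 = -2/9 + (-k/8)/9 = -2/9 - k/72)
u(C) = 19/72 (u(C) = -2/9 - 1/72*(-35) = -2/9 + 35/72 = 19/72)
√(((1457935 + (-255 - 226)*f) + 69143) + (u(-148) + x)) = √(((1457935 + (-255 - 226)*15) + 69143) + (19/72 + 2423860)) = √(((1457935 - 481*15) + 69143) + 174517939/72) = √(((1457935 - 7215) + 69143) + 174517939/72) = √((1450720 + 69143) + 174517939/72) = √(1519863 + 174517939/72) = √(283948075/72) = 5*√22715846/12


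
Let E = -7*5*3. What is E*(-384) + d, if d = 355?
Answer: 40675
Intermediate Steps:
E = -105 (E = -35*3 = -105)
E*(-384) + d = -105*(-384) + 355 = 40320 + 355 = 40675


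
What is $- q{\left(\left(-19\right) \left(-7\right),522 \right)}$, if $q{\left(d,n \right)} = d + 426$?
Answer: $-559$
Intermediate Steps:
$q{\left(d,n \right)} = 426 + d$
$- q{\left(\left(-19\right) \left(-7\right),522 \right)} = - (426 - -133) = - (426 + 133) = \left(-1\right) 559 = -559$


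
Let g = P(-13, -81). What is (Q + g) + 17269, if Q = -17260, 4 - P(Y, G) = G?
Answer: 94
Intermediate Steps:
P(Y, G) = 4 - G
g = 85 (g = 4 - 1*(-81) = 4 + 81 = 85)
(Q + g) + 17269 = (-17260 + 85) + 17269 = -17175 + 17269 = 94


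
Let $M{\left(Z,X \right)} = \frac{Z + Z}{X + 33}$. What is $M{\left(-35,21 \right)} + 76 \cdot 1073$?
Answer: $\frac{2201761}{27} \approx 81547.0$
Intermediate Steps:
$M{\left(Z,X \right)} = \frac{2 Z}{33 + X}$
$M{\left(-35,21 \right)} + 76 \cdot 1073 = 2 \left(-35\right) \frac{1}{33 + 21} + 76 \cdot 1073 = 2 \left(-35\right) \frac{1}{54} + 81548 = - \frac{35}{27} + 81548 = \frac{2201761}{27}$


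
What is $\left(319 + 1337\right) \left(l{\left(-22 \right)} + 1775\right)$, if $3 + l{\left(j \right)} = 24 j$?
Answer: $2060064$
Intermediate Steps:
$l{\left(j \right)} = -3 + 24 j$
$\left(319 + 1337\right) \left(l{\left(-22 \right)} + 1775\right) = \left(319 + 1337\right) \left(\left(-3 + 24 \left(-22\right)\right) + 1775\right) = 1656 \left(\left(-3 - 528\right) + 1775\right) = 1656 \left(-531 + 1775\right) = 1656 \cdot 1244 = 2060064$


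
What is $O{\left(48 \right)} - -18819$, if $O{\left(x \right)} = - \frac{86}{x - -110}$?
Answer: $\frac{1486658}{79} \approx 18818.0$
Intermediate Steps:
$O{\left(x \right)} = - \frac{86}{110 + x}$ ($O{\left(x \right)} = - \frac{86}{x + 110} = - \frac{86}{110 + x}$)
$O{\left(48 \right)} - -18819 = - \frac{86}{110 + 48} - -18819 = - \frac{86}{158} + 18819 = \left(-86\right) \frac{1}{158} + 18819 = - \frac{43}{79} + 18819 = \frac{1486658}{79}$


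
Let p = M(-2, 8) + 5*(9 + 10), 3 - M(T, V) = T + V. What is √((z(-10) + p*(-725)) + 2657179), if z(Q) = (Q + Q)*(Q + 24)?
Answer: √2590199 ≈ 1609.4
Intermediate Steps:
M(T, V) = 3 - T - V (M(T, V) = 3 - (T + V) = 3 + (-T - V) = 3 - T - V)
z(Q) = 2*Q*(24 + Q) (z(Q) = (2*Q)*(24 + Q) = 2*Q*(24 + Q))
p = 92 (p = (3 - 1*(-2) - 1*8) + 5*(9 + 10) = (3 + 2 - 8) + 5*19 = -3 + 95 = 92)
√((z(-10) + p*(-725)) + 2657179) = √((2*(-10)*(24 - 10) + 92*(-725)) + 2657179) = √((2*(-10)*14 - 66700) + 2657179) = √((-280 - 66700) + 2657179) = √(-66980 + 2657179) = √2590199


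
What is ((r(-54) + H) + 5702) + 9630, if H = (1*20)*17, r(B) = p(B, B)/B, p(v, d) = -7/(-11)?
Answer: 9309161/594 ≈ 15672.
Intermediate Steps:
p(v, d) = 7/11 (p(v, d) = -7*(-1/11) = 7/11)
r(B) = 7/(11*B)
H = 340 (H = 20*17 = 340)
((r(-54) + H) + 5702) + 9630 = (((7/11)/(-54) + 340) + 5702) + 9630 = (((7/11)*(-1/54) + 340) + 5702) + 9630 = ((-7/594 + 340) + 5702) + 9630 = (201953/594 + 5702) + 9630 = 3588941/594 + 9630 = 9309161/594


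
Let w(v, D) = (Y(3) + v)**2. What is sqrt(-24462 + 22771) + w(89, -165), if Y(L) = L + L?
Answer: 9025 + I*sqrt(1691) ≈ 9025.0 + 41.122*I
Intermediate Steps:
Y(L) = 2*L
w(v, D) = (6 + v)**2 (w(v, D) = (2*3 + v)**2 = (6 + v)**2)
sqrt(-24462 + 22771) + w(89, -165) = sqrt(-24462 + 22771) + (6 + 89)**2 = sqrt(-1691) + 95**2 = I*sqrt(1691) + 9025 = 9025 + I*sqrt(1691)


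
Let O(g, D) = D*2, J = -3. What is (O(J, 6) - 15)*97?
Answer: -291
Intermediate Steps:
O(g, D) = 2*D
(O(J, 6) - 15)*97 = (2*6 - 15)*97 = (12 - 15)*97 = -3*97 = -291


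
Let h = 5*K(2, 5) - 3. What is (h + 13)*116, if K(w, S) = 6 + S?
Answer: 7540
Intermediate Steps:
h = 52 (h = 5*(6 + 5) - 3 = 5*11 - 3 = 55 - 3 = 52)
(h + 13)*116 = (52 + 13)*116 = 65*116 = 7540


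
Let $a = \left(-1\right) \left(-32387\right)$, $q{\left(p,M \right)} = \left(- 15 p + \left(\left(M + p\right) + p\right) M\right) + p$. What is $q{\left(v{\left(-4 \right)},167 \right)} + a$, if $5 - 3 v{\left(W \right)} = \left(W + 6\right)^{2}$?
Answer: $\frac{181148}{3} \approx 60383.0$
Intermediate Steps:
$v{\left(W \right)} = \frac{5}{3} - \frac{\left(6 + W\right)^{2}}{3}$ ($v{\left(W \right)} = \frac{5}{3} - \frac{\left(W + 6\right)^{2}}{3} = \frac{5}{3} - \frac{\left(6 + W\right)^{2}}{3}$)
$q{\left(p,M \right)} = - 14 p + M \left(M + 2 p\right)$ ($q{\left(p,M \right)} = \left(- 15 p + \left(M + 2 p\right) M\right) + p = \left(- 15 p + M \left(M + 2 p\right)\right) + p = - 14 p + M \left(M + 2 p\right)$)
$a = 32387$
$q{\left(v{\left(-4 \right)},167 \right)} + a = \left(167^{2} - 14 \left(\frac{5}{3} - \frac{\left(6 - 4\right)^{2}}{3}\right) + 2 \cdot 167 \left(\frac{5}{3} - \frac{\left(6 - 4\right)^{2}}{3}\right)\right) + 32387 = \left(27889 - 14 \left(\frac{5}{3} - \frac{2^{2}}{3}\right) + 2 \cdot 167 \left(\frac{5}{3} - \frac{2^{2}}{3}\right)\right) + 32387 = \left(27889 - 14 \left(\frac{5}{3} - \frac{4}{3}\right) + 2 \cdot 167 \left(\frac{5}{3} - \frac{4}{3}\right)\right) + 32387 = \left(27889 - \frac{14}{3} + 2 \cdot 167 \cdot \frac{1}{3}\right) + 32387 = \left(27889 - \frac{14}{3} + \frac{334}{3}\right) + 32387 = \frac{83987}{3} + 32387 = \frac{181148}{3}$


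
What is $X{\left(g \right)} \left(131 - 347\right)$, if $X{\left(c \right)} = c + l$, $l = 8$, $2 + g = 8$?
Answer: $-3024$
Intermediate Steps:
$g = 6$ ($g = -2 + 8 = 6$)
$X{\left(c \right)} = 8 + c$ ($X{\left(c \right)} = c + 8 = 8 + c$)
$X{\left(g \right)} \left(131 - 347\right) = \left(8 + 6\right) \left(131 - 347\right) = 14 \left(-216\right) = -3024$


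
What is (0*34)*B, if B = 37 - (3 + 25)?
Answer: 0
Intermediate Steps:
B = 9 (B = 37 - 1*28 = 37 - 28 = 9)
(0*34)*B = (0*34)*9 = 0*9 = 0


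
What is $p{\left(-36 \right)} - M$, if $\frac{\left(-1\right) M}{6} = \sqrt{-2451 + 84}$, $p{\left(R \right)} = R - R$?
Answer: $18 i \sqrt{263} \approx 291.91 i$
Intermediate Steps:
$p{\left(R \right)} = 0$
$M = - 18 i \sqrt{263}$ ($M = - 6 \sqrt{-2451 + 84} = - 6 \sqrt{-2367} = - 6 \cdot 3 i \sqrt{263} = - 18 i \sqrt{263} \approx - 291.91 i$)
$p{\left(-36 \right)} - M = 0 - - 18 i \sqrt{263} = 0 + 18 i \sqrt{263} = 18 i \sqrt{263}$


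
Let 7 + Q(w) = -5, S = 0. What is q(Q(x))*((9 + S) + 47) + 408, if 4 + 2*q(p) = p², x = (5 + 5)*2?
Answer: 4328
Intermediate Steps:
x = 20 (x = 10*2 = 20)
Q(w) = -12 (Q(w) = -7 - 5 = -12)
q(p) = -2 + p²/2
q(Q(x))*((9 + S) + 47) + 408 = (-2 + (½)*(-12)²)*((9 + 0) + 47) + 408 = (-2 + (½)*144)*(9 + 47) + 408 = (-2 + 72)*56 + 408 = 70*56 + 408 = 3920 + 408 = 4328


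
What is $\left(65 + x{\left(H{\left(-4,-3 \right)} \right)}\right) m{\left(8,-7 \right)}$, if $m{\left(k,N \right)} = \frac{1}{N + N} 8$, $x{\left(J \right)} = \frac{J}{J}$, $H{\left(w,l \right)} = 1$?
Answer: $- \frac{264}{7} \approx -37.714$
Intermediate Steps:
$x{\left(J \right)} = 1$
$m{\left(k,N \right)} = \frac{4}{N}$ ($m{\left(k,N \right)} = \frac{1}{2 N} 8 = \frac{4}{N}$)
$\left(65 + x{\left(H{\left(-4,-3 \right)} \right)}\right) m{\left(8,-7 \right)} = \left(65 + 1\right) \frac{4}{-7} = 66 \cdot 4 \left(- \frac{1}{7}\right) = 66 \left(- \frac{4}{7}\right) = - \frac{264}{7}$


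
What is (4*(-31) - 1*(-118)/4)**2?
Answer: 35721/4 ≈ 8930.3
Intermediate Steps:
(4*(-31) - 1*(-118)/4)**2 = (-124 + 118*(1/4))**2 = (-124 + 59/2)**2 = (-189/2)**2 = 35721/4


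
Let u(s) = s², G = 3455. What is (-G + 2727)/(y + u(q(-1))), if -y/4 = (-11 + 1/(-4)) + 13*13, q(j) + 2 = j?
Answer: 364/311 ≈ 1.1704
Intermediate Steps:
q(j) = -2 + j
y = -631 (y = -4*((-11 + 1/(-4)) + 13*13) = -4*((-11 - ¼) + 169) = -4*(-45/4 + 169) = -4*631/4 = -631)
(-G + 2727)/(y + u(q(-1))) = (-1*3455 + 2727)/(-631 + (-2 - 1)²) = (-3455 + 2727)/(-631 + (-3)²) = -728/(-631 + 9) = -728/(-622) = -728*(-1/622) = 364/311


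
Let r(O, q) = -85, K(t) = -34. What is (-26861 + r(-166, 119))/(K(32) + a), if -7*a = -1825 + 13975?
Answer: 94311/6194 ≈ 15.226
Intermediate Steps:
a = -12150/7 (a = -(-1825 + 13975)/7 = -⅐*12150 = -12150/7 ≈ -1735.7)
(-26861 + r(-166, 119))/(K(32) + a) = (-26861 - 85)/(-34 - 12150/7) = -26946/(-12388/7) = -26946*(-7/12388) = 94311/6194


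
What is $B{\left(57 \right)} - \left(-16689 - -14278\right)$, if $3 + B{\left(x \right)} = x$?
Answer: $2465$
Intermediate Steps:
$B{\left(x \right)} = -3 + x$
$B{\left(57 \right)} - \left(-16689 - -14278\right) = \left(-3 + 57\right) - \left(-16689 - -14278\right) = 54 - \left(-16689 + 14278\right) = 54 - -2411 = 54 + 2411 = 2465$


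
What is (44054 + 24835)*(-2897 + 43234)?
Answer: 2778775593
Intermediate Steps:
(44054 + 24835)*(-2897 + 43234) = 68889*40337 = 2778775593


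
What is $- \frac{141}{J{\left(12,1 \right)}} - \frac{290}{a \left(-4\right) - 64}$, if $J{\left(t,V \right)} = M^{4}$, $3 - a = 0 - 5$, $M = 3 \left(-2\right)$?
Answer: $\frac{629}{216} \approx 2.912$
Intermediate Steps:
$M = -6$
$a = 8$ ($a = 3 - \left(0 - 5\right) = 3 - -5 = 3 + 5 = 8$)
$J{\left(t,V \right)} = 1296$ ($J{\left(t,V \right)} = \left(-6\right)^{4} = 1296$)
$- \frac{141}{J{\left(12,1 \right)}} - \frac{290}{a \left(-4\right) - 64} = - \frac{141}{1296} - \frac{290}{8 \left(-4\right) - 64} = \left(-141\right) \frac{1}{1296} - \frac{290}{-32 - 64} = - \frac{47}{432} - \frac{290}{-96} = - \frac{47}{432} - - \frac{145}{48} = - \frac{47}{432} + \frac{145}{48} = \frac{629}{216}$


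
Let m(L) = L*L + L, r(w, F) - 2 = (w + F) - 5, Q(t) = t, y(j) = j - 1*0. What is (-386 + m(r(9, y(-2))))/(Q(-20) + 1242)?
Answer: -183/611 ≈ -0.29951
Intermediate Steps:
y(j) = j (y(j) = j + 0 = j)
r(w, F) = -3 + F + w (r(w, F) = 2 + ((w + F) - 5) = 2 + ((F + w) - 5) = 2 + (-5 + F + w) = -3 + F + w)
m(L) = L + L² (m(L) = L² + L = L + L²)
(-386 + m(r(9, y(-2))))/(Q(-20) + 1242) = (-386 + (-3 - 2 + 9)*(1 + (-3 - 2 + 9)))/(-20 + 1242) = (-386 + 4*(1 + 4))/1222 = (-386 + 4*5)*(1/1222) = (-386 + 20)*(1/1222) = -366*1/1222 = -183/611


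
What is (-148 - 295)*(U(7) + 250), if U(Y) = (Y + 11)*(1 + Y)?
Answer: -174542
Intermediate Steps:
U(Y) = (1 + Y)*(11 + Y) (U(Y) = (11 + Y)*(1 + Y) = (1 + Y)*(11 + Y))
(-148 - 295)*(U(7) + 250) = (-148 - 295)*((11 + 7² + 12*7) + 250) = -443*((11 + 49 + 84) + 250) = -443*(144 + 250) = -443*394 = -174542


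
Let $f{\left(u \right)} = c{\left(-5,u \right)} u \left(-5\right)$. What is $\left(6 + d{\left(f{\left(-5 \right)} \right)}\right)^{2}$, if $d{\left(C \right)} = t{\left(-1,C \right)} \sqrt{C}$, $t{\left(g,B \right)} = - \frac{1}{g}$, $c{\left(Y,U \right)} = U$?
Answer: $-89 + 60 i \sqrt{5} \approx -89.0 + 134.16 i$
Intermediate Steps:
$f{\left(u \right)} = - 5 u^{2}$ ($f{\left(u \right)} = u u \left(-5\right) = u^{2} \left(-5\right) = - 5 u^{2}$)
$d{\left(C \right)} = \sqrt{C}$ ($d{\left(C \right)} = - \frac{1}{-1} \sqrt{C} = \left(-1\right) \left(-1\right) \sqrt{C} = 1 \sqrt{C} = \sqrt{C}$)
$\left(6 + d{\left(f{\left(-5 \right)} \right)}\right)^{2} = \left(6 + \sqrt{- 5 \left(-5\right)^{2}}\right)^{2} = \left(6 + \sqrt{\left(-5\right) 25}\right)^{2} = \left(6 + \sqrt{-125}\right)^{2} = \left(6 + 5 i \sqrt{5}\right)^{2}$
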